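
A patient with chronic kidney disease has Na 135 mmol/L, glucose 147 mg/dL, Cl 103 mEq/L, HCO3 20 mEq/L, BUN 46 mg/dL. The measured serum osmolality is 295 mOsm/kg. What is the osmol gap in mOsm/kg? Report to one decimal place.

0.4 mOsm/kg

Calculated osmolality = 2·Na + glucose/18 + BUN/2.8
= 2·135 + 147/18 + 46/2.8
= 270 + 8.17 + 16.43
= 294.6 mOsm/kg ≈ 294.6 mOsm/kg
Osmolar gap = measured − calculated = 295 − 294.6 = 0.4 mOsm/kg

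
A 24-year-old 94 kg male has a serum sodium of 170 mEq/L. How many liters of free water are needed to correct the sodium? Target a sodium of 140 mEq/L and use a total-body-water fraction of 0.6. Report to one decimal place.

12.1 L

TBW = 0.6 · 94 = 56.4 L
Free water deficit = TBW · (Na/140 − 1)
= 56.4 · (170/140 − 1)
= 56.4 · 0.2143
= 12.09 L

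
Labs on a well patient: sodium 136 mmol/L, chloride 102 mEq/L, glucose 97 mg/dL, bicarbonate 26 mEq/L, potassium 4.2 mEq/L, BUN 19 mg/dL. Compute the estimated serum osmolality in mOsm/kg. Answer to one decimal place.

Calculated osmolality = 2·Na + glucose/18 + BUN/2.8
= 2·136 + 97/18 + 19/2.8
= 272 + 5.39 + 6.79
= 284.18 mOsm/kg

284.2 mOsm/kg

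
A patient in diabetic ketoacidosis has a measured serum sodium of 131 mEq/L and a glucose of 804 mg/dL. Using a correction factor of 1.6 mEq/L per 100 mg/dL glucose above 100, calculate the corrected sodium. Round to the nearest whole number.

142 mEq/L

Corrected Na = measured Na + 1.6 · (glucose − 100)/100
= 131 + 1.6 · (804 − 100)/100
= 131 + 11.3
= 142.3 mEq/L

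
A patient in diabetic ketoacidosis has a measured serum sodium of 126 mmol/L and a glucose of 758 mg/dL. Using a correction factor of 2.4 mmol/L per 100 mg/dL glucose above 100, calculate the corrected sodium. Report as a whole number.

Corrected Na = measured Na + 2.4 · (glucose − 100)/100
= 126 + 2.4 · (758 − 100)/100
= 126 + 15.8
= 141.8 mmol/L

142 mmol/L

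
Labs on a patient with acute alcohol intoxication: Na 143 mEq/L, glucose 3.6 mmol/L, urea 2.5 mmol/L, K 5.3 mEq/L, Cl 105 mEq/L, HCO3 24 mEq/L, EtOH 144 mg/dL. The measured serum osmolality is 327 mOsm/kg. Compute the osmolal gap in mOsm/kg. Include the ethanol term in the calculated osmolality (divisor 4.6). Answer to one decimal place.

Calculated osmolality = 2·Na + glucose + urea + ethanol/4.6
= 2·143 + 3.6 + 2.5 + 144/4.6
= 286 + 3.60 + 2.50 + 31.30
= 323.4 mOsm/kg ≈ 323.4 mOsm/kg
Osmolar gap = measured − calculated = 327 − 323.4 = 3.6 mOsm/kg

3.6 mOsm/kg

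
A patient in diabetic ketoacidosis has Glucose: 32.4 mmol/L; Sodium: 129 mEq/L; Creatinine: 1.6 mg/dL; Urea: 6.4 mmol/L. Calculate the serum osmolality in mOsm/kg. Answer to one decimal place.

Calculated osmolality = 2·Na + glucose + urea
= 2·129 + 32.4 + 6.4
= 258 + 32.40 + 6.40
= 296.8 mOsm/kg

296.8 mOsm/kg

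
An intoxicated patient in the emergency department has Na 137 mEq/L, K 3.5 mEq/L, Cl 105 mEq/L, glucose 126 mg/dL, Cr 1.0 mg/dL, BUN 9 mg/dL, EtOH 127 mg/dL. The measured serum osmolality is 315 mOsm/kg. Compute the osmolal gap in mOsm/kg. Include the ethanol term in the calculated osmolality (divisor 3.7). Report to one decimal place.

Calculated osmolality = 2·Na + glucose/18 + BUN/2.8 + ethanol/3.7
= 2·137 + 126/18 + 9/2.8 + 127/3.7
= 274 + 7 + 3.21 + 34.32
= 318.53 mOsm/kg ≈ 318.5 mOsm/kg
Osmolar gap = measured − calculated = 315 − 318.5 = -3.5 mOsm/kg

-3.5 mOsm/kg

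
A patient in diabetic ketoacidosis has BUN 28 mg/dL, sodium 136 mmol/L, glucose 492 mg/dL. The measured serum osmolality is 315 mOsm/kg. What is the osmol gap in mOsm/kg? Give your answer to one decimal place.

5.7 mOsm/kg

Calculated osmolality = 2·Na + glucose/18 + BUN/2.8
= 2·136 + 492/18 + 28/2.8
= 272 + 27.33 + 10
= 309.33 mOsm/kg ≈ 309.3 mOsm/kg
Osmolar gap = measured − calculated = 315 − 309.3 = 5.7 mOsm/kg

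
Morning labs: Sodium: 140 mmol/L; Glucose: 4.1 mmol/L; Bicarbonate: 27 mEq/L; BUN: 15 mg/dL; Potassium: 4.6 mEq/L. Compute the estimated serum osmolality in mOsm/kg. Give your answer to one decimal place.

289.5 mOsm/kg

Calculated osmolality = 2·Na + glucose + BUN/2.8
= 2·140 + 4.1 + 15/2.8
= 280 + 4.10 + 5.36
= 289.46 mOsm/kg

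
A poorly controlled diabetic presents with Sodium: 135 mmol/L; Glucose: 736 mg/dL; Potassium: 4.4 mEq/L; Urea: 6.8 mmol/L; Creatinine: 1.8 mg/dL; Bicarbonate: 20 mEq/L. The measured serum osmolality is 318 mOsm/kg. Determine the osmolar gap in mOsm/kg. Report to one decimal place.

Calculated osmolality = 2·Na + glucose/18 + urea
= 2·135 + 736/18 + 6.8
= 270 + 40.89 + 6.80
= 317.69 mOsm/kg ≈ 317.7 mOsm/kg
Osmolar gap = measured − calculated = 318 − 317.7 = 0.3 mOsm/kg

0.3 mOsm/kg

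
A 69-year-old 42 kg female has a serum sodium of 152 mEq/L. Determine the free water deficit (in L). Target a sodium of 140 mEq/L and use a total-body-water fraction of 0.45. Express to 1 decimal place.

1.6 L

TBW = 0.45 · 42 = 18.9 L
Free water deficit = TBW · (Na/140 − 1)
= 18.9 · (152/140 − 1)
= 18.9 · 0.0857
= 1.62 L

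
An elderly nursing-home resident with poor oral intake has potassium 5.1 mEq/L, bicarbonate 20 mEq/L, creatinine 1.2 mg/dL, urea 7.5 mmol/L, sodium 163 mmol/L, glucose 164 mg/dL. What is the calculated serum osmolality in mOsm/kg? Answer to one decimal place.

Calculated osmolality = 2·Na + glucose/18 + urea
= 2·163 + 164/18 + 7.5
= 326 + 9.11 + 7.50
= 342.61 mOsm/kg

342.6 mOsm/kg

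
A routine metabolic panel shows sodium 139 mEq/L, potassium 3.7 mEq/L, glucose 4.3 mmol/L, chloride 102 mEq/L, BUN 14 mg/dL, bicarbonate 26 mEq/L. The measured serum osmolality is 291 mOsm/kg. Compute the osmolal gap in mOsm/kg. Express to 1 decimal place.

3.7 mOsm/kg

Calculated osmolality = 2·Na + glucose + BUN/2.8
= 2·139 + 4.3 + 14/2.8
= 278 + 4.30 + 5
= 287.3 mOsm/kg ≈ 287.3 mOsm/kg
Osmolar gap = measured − calculated = 291 − 287.3 = 3.7 mOsm/kg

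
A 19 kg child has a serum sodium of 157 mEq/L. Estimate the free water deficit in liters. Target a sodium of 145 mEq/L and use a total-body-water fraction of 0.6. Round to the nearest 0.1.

0.9 L

TBW = 0.6 · 19 = 11.4 L
Free water deficit = TBW · (Na/145 − 1)
= 11.4 · (157/145 − 1)
= 11.4 · 0.0828
= 0.94 L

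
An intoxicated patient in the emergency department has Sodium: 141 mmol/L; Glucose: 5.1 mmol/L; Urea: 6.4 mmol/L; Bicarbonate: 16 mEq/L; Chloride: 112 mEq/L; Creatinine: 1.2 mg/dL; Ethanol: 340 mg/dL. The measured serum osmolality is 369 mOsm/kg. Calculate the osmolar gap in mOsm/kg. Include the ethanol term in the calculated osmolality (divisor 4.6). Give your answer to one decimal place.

1.6 mOsm/kg

Calculated osmolality = 2·Na + glucose + urea + ethanol/4.6
= 2·141 + 5.1 + 6.4 + 340/4.6
= 282 + 5.10 + 6.40 + 73.91
= 367.41 mOsm/kg ≈ 367.4 mOsm/kg
Osmolar gap = measured − calculated = 369 − 367.4 = 1.6 mOsm/kg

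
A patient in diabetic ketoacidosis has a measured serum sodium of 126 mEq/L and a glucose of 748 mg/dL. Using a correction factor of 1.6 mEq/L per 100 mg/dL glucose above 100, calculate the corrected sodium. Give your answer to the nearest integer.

136 mEq/L

Corrected Na = measured Na + 1.6 · (glucose − 100)/100
= 126 + 1.6 · (748 − 100)/100
= 126 + 10.4
= 136.4 mEq/L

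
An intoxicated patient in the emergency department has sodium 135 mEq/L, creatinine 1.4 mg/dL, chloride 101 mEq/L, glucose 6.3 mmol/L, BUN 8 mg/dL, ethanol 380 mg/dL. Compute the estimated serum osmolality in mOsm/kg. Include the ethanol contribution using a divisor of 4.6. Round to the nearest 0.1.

361.8 mOsm/kg

Calculated osmolality = 2·Na + glucose + BUN/2.8 + ethanol/4.6
= 2·135 + 6.3 + 8/2.8 + 380/4.6
= 270 + 6.30 + 2.86 + 82.61
= 361.77 mOsm/kg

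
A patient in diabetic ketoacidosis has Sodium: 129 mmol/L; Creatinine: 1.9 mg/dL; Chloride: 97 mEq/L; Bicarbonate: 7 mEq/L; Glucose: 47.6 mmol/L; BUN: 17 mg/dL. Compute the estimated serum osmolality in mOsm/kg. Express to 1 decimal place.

311.7 mOsm/kg

Calculated osmolality = 2·Na + glucose + BUN/2.8
= 2·129 + 47.6 + 17/2.8
= 258 + 47.60 + 6.07
= 311.67 mOsm/kg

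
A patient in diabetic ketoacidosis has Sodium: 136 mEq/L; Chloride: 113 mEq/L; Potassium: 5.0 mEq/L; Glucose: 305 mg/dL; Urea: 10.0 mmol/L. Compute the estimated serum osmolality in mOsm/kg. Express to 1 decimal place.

298.9 mOsm/kg

Calculated osmolality = 2·Na + glucose/18 + urea
= 2·136 + 305/18 + 10
= 272 + 16.94 + 10
= 298.94 mOsm/kg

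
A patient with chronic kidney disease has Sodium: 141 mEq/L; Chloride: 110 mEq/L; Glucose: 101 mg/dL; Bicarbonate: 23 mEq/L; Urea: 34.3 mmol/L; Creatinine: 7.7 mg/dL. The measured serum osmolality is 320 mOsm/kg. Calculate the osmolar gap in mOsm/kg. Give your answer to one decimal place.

Calculated osmolality = 2·Na + glucose/18 + urea
= 2·141 + 101/18 + 34.3
= 282 + 5.61 + 34.30
= 321.91 mOsm/kg ≈ 321.9 mOsm/kg
Osmolar gap = measured − calculated = 320 − 321.9 = -1.9 mOsm/kg

-1.9 mOsm/kg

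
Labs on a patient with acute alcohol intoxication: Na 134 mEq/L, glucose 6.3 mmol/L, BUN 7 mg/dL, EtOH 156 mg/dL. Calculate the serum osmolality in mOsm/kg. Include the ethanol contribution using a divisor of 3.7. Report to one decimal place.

319.0 mOsm/kg

Calculated osmolality = 2·Na + glucose + BUN/2.8 + ethanol/3.7
= 2·134 + 6.3 + 7/2.8 + 156/3.7
= 268 + 6.30 + 2.50 + 42.16
= 318.96 mOsm/kg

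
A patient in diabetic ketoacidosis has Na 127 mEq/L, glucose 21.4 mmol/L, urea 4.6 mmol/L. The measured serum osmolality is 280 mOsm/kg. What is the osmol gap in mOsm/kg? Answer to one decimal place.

0.0 mOsm/kg

Calculated osmolality = 2·Na + glucose + urea
= 2·127 + 21.4 + 4.6
= 254 + 21.40 + 4.60
= 280 mOsm/kg ≈ 280.0 mOsm/kg
Osmolar gap = measured − calculated = 280 − 280.0 = 0.0 mOsm/kg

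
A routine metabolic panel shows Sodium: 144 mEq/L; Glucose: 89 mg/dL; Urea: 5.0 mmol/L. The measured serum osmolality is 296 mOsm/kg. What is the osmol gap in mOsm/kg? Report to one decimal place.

-1.9 mOsm/kg

Calculated osmolality = 2·Na + glucose/18 + urea
= 2·144 + 89/18 + 5
= 288 + 4.94 + 5
= 297.94 mOsm/kg ≈ 297.9 mOsm/kg
Osmolar gap = measured − calculated = 296 − 297.9 = -1.9 mOsm/kg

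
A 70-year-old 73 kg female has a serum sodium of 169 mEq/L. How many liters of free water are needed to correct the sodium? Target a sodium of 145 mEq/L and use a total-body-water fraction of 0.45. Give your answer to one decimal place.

TBW = 0.45 · 73 = 32.85 L
Free water deficit = TBW · (Na/145 − 1)
= 32.85 · (169/145 − 1)
= 32.85 · 0.1655
= 5.44 L

5.4 L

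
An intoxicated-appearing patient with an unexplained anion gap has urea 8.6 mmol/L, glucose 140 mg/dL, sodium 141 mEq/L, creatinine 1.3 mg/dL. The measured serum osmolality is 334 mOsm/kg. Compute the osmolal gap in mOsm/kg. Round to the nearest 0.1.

35.6 mOsm/kg

Calculated osmolality = 2·Na + glucose/18 + urea
= 2·141 + 140/18 + 8.6
= 282 + 7.78 + 8.60
= 298.38 mOsm/kg ≈ 298.4 mOsm/kg
Osmolar gap = measured − calculated = 334 − 298.4 = 35.6 mOsm/kg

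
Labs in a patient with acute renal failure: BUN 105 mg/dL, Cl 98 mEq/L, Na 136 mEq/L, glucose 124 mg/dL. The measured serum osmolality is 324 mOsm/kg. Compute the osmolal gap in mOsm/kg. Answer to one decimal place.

7.6 mOsm/kg

Calculated osmolality = 2·Na + glucose/18 + BUN/2.8
= 2·136 + 124/18 + 105/2.8
= 272 + 6.89 + 37.50
= 316.39 mOsm/kg ≈ 316.4 mOsm/kg
Osmolar gap = measured − calculated = 324 − 316.4 = 7.6 mOsm/kg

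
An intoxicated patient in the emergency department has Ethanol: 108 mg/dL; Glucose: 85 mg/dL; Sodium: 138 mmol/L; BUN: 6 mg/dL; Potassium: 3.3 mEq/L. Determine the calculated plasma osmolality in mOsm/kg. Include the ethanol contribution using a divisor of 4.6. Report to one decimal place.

Calculated osmolality = 2·Na + glucose/18 + BUN/2.8 + ethanol/4.6
= 2·138 + 85/18 + 6/2.8 + 108/4.6
= 276 + 4.72 + 2.14 + 23.48
= 306.34 mOsm/kg

306.3 mOsm/kg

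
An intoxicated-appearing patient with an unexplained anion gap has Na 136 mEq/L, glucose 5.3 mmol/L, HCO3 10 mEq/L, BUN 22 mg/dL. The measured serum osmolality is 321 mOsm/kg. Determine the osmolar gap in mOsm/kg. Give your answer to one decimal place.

Calculated osmolality = 2·Na + glucose + BUN/2.8
= 2·136 + 5.3 + 22/2.8
= 272 + 5.30 + 7.86
= 285.16 mOsm/kg ≈ 285.2 mOsm/kg
Osmolar gap = measured − calculated = 321 − 285.2 = 35.8 mOsm/kg

35.8 mOsm/kg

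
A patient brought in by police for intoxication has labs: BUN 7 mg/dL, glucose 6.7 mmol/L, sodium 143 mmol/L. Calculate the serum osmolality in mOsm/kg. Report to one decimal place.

Calculated osmolality = 2·Na + glucose + BUN/2.8
= 2·143 + 6.7 + 7/2.8
= 286 + 6.70 + 2.50
= 295.2 mOsm/kg

295.2 mOsm/kg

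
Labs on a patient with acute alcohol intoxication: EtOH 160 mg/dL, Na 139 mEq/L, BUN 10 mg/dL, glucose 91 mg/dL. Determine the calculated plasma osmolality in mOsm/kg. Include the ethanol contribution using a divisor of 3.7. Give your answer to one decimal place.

Calculated osmolality = 2·Na + glucose/18 + BUN/2.8 + ethanol/3.7
= 2·139 + 91/18 + 10/2.8 + 160/3.7
= 278 + 5.06 + 3.57 + 43.24
= 329.87 mOsm/kg

329.9 mOsm/kg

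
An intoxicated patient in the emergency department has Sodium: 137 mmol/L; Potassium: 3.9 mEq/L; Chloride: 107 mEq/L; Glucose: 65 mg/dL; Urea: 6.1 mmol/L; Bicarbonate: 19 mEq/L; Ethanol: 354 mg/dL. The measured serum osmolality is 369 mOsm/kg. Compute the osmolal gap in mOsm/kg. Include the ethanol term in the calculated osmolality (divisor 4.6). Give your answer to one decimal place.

Calculated osmolality = 2·Na + glucose/18 + urea + ethanol/4.6
= 2·137 + 65/18 + 6.1 + 354/4.6
= 274 + 3.61 + 6.10 + 76.96
= 360.67 mOsm/kg ≈ 360.7 mOsm/kg
Osmolar gap = measured − calculated = 369 − 360.7 = 8.3 mOsm/kg

8.3 mOsm/kg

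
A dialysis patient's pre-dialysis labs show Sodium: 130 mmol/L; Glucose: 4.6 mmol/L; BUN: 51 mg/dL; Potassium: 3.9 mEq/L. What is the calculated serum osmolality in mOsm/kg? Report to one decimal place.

282.8 mOsm/kg

Calculated osmolality = 2·Na + glucose + BUN/2.8
= 2·130 + 4.6 + 51/2.8
= 260 + 4.60 + 18.21
= 282.81 mOsm/kg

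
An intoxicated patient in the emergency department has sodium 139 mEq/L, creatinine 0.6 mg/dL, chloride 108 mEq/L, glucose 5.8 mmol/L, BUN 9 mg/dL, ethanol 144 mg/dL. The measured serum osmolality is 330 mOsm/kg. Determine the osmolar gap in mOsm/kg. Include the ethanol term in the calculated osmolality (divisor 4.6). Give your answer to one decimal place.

11.7 mOsm/kg

Calculated osmolality = 2·Na + glucose + BUN/2.8 + ethanol/4.6
= 2·139 + 5.8 + 9/2.8 + 144/4.6
= 278 + 5.80 + 3.21 + 31.30
= 318.31 mOsm/kg ≈ 318.3 mOsm/kg
Osmolar gap = measured − calculated = 330 − 318.3 = 11.7 mOsm/kg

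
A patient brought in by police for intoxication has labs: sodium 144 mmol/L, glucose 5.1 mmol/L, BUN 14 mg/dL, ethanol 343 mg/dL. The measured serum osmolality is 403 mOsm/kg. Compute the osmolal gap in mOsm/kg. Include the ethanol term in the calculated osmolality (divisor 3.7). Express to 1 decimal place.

Calculated osmolality = 2·Na + glucose + BUN/2.8 + ethanol/3.7
= 2·144 + 5.1 + 14/2.8 + 343/3.7
= 288 + 5.10 + 5 + 92.70
= 390.8 mOsm/kg ≈ 390.8 mOsm/kg
Osmolar gap = measured − calculated = 403 − 390.8 = 12.2 mOsm/kg

12.2 mOsm/kg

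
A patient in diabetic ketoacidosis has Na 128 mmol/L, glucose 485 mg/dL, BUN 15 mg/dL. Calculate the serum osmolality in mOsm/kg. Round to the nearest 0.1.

288.3 mOsm/kg

Calculated osmolality = 2·Na + glucose/18 + BUN/2.8
= 2·128 + 485/18 + 15/2.8
= 256 + 26.94 + 5.36
= 288.3 mOsm/kg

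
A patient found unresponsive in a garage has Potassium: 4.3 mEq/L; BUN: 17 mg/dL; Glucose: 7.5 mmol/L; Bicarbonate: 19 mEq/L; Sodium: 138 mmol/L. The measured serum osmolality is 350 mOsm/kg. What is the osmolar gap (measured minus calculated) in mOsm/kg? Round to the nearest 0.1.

Calculated osmolality = 2·Na + glucose + BUN/2.8
= 2·138 + 7.5 + 17/2.8
= 276 + 7.50 + 6.07
= 289.57 mOsm/kg ≈ 289.6 mOsm/kg
Osmolar gap = measured − calculated = 350 − 289.6 = 60.4 mOsm/kg

60.4 mOsm/kg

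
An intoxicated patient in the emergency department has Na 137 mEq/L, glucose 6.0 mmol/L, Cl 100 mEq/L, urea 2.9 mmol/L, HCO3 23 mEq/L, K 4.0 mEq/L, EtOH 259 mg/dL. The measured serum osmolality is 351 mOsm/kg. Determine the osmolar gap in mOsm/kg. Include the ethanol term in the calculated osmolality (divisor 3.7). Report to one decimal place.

-1.9 mOsm/kg

Calculated osmolality = 2·Na + glucose + urea + ethanol/3.7
= 2·137 + 6 + 2.9 + 259/3.7
= 274 + 6 + 2.90 + 70
= 352.9 mOsm/kg ≈ 352.9 mOsm/kg
Osmolar gap = measured − calculated = 351 − 352.9 = -1.9 mOsm/kg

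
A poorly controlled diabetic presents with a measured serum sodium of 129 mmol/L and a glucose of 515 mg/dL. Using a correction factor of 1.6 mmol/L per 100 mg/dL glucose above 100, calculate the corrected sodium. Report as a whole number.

Corrected Na = measured Na + 1.6 · (glucose − 100)/100
= 129 + 1.6 · (515 − 100)/100
= 129 + 6.6
= 135.6 mmol/L

136 mmol/L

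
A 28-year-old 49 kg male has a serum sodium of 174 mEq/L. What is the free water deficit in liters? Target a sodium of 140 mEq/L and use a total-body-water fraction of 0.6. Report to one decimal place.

TBW = 0.6 · 49 = 29.4 L
Free water deficit = TBW · (Na/140 − 1)
= 29.4 · (174/140 − 1)
= 29.4 · 0.2429
= 7.14 L

7.1 L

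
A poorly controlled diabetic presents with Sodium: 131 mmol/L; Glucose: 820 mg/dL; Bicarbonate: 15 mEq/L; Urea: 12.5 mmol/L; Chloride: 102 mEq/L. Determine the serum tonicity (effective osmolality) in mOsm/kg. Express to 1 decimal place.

307.6 mOsm/kg

Effective osmolality excludes urea (freely permeant across cell membranes):
2·Na + glucose/18
= 2·131 + 820/18
= 262 + 45.56
= 307.56 mOsm/kg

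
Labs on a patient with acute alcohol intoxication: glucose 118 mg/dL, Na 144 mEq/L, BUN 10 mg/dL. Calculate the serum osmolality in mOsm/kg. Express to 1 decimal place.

Calculated osmolality = 2·Na + glucose/18 + BUN/2.8
= 2·144 + 118/18 + 10/2.8
= 288 + 6.56 + 3.57
= 298.13 mOsm/kg

298.1 mOsm/kg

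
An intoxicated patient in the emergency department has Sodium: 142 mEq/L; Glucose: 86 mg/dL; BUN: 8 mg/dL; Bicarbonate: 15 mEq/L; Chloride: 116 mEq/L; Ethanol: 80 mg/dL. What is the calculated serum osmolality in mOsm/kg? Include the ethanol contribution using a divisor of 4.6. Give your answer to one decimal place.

309.0 mOsm/kg

Calculated osmolality = 2·Na + glucose/18 + BUN/2.8 + ethanol/4.6
= 2·142 + 86/18 + 8/2.8 + 80/4.6
= 284 + 4.78 + 2.86 + 17.39
= 309.03 mOsm/kg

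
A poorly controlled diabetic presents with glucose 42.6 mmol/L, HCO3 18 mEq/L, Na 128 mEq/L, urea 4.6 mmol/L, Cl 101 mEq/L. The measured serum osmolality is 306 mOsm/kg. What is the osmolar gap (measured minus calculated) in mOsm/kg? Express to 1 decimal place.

2.8 mOsm/kg

Calculated osmolality = 2·Na + glucose + urea
= 2·128 + 42.6 + 4.6
= 256 + 42.60 + 4.60
= 303.2 mOsm/kg ≈ 303.2 mOsm/kg
Osmolar gap = measured − calculated = 306 − 303.2 = 2.8 mOsm/kg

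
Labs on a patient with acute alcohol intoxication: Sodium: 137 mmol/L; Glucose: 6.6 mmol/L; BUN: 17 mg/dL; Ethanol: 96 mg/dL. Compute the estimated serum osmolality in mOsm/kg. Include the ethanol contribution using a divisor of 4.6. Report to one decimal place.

Calculated osmolality = 2·Na + glucose + BUN/2.8 + ethanol/4.6
= 2·137 + 6.6 + 17/2.8 + 96/4.6
= 274 + 6.60 + 6.07 + 20.87
= 307.54 mOsm/kg

307.5 mOsm/kg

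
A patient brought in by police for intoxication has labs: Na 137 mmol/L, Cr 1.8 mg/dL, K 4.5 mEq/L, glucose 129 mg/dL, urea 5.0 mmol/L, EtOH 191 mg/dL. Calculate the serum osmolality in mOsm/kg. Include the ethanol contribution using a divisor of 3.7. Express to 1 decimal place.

337.8 mOsm/kg

Calculated osmolality = 2·Na + glucose/18 + urea + ethanol/3.7
= 2·137 + 129/18 + 5 + 191/3.7
= 274 + 7.17 + 5 + 51.62
= 337.79 mOsm/kg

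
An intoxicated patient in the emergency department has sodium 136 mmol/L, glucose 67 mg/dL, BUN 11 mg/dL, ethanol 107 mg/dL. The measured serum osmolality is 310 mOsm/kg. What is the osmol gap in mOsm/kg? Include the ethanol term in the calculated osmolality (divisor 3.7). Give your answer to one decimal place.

Calculated osmolality = 2·Na + glucose/18 + BUN/2.8 + ethanol/3.7
= 2·136 + 67/18 + 11/2.8 + 107/3.7
= 272 + 3.72 + 3.93 + 28.92
= 308.57 mOsm/kg ≈ 308.6 mOsm/kg
Osmolar gap = measured − calculated = 310 − 308.6 = 1.4 mOsm/kg

1.4 mOsm/kg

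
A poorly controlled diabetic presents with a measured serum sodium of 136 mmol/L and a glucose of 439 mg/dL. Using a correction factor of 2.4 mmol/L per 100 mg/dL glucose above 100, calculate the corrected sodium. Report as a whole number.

144 mmol/L

Corrected Na = measured Na + 2.4 · (glucose − 100)/100
= 136 + 2.4 · (439 − 100)/100
= 136 + 8.1
= 144.1 mmol/L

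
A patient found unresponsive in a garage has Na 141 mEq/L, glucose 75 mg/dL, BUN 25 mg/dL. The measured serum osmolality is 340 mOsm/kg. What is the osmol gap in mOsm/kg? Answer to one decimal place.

44.9 mOsm/kg

Calculated osmolality = 2·Na + glucose/18 + BUN/2.8
= 2·141 + 75/18 + 25/2.8
= 282 + 4.17 + 8.93
= 295.1 mOsm/kg ≈ 295.1 mOsm/kg
Osmolar gap = measured − calculated = 340 − 295.1 = 44.9 mOsm/kg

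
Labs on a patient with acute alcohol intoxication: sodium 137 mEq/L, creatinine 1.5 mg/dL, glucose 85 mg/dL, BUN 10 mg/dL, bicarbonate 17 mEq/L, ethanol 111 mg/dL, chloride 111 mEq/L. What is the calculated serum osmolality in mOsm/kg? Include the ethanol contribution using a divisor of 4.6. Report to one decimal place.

306.4 mOsm/kg

Calculated osmolality = 2·Na + glucose/18 + BUN/2.8 + ethanol/4.6
= 2·137 + 85/18 + 10/2.8 + 111/4.6
= 274 + 4.72 + 3.57 + 24.13
= 306.42 mOsm/kg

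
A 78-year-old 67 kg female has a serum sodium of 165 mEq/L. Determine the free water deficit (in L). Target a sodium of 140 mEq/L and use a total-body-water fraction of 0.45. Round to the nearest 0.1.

TBW = 0.45 · 67 = 30.15 L
Free water deficit = TBW · (Na/140 − 1)
= 30.15 · (165/140 − 1)
= 30.15 · 0.1786
= 5.38 L

5.4 L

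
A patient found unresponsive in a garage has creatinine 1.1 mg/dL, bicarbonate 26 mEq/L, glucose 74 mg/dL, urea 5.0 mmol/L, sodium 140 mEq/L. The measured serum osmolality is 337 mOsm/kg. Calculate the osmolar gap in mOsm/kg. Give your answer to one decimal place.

Calculated osmolality = 2·Na + glucose/18 + urea
= 2·140 + 74/18 + 5
= 280 + 4.11 + 5
= 289.11 mOsm/kg ≈ 289.1 mOsm/kg
Osmolar gap = measured − calculated = 337 − 289.1 = 47.9 mOsm/kg

47.9 mOsm/kg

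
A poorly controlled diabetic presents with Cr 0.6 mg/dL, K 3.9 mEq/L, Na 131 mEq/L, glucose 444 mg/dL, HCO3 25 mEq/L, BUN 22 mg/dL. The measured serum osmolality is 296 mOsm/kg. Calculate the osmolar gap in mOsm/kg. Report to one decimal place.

1.5 mOsm/kg

Calculated osmolality = 2·Na + glucose/18 + BUN/2.8
= 2·131 + 444/18 + 22/2.8
= 262 + 24.67 + 7.86
= 294.53 mOsm/kg ≈ 294.5 mOsm/kg
Osmolar gap = measured − calculated = 296 − 294.5 = 1.5 mOsm/kg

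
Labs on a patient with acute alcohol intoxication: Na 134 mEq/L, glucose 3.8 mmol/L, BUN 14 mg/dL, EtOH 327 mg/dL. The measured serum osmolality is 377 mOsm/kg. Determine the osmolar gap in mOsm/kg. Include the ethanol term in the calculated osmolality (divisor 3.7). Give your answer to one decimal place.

Calculated osmolality = 2·Na + glucose + BUN/2.8 + ethanol/3.7
= 2·134 + 3.8 + 14/2.8 + 327/3.7
= 268 + 3.80 + 5 + 88.38
= 365.18 mOsm/kg ≈ 365.2 mOsm/kg
Osmolar gap = measured − calculated = 377 − 365.2 = 11.8 mOsm/kg

11.8 mOsm/kg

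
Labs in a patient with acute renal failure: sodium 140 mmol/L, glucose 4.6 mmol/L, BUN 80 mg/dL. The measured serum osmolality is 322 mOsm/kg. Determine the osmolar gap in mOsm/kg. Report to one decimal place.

Calculated osmolality = 2·Na + glucose + BUN/2.8
= 2·140 + 4.6 + 80/2.8
= 280 + 4.60 + 28.57
= 313.17 mOsm/kg ≈ 313.2 mOsm/kg
Osmolar gap = measured − calculated = 322 − 313.2 = 8.8 mOsm/kg

8.8 mOsm/kg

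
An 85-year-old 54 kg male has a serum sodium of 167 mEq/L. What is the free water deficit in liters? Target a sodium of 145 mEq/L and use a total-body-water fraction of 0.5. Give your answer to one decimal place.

TBW = 0.5 · 54 = 27 L
Free water deficit = TBW · (Na/145 − 1)
= 27 · (167/145 − 1)
= 27 · 0.1517
= 4.1 L

4.1 L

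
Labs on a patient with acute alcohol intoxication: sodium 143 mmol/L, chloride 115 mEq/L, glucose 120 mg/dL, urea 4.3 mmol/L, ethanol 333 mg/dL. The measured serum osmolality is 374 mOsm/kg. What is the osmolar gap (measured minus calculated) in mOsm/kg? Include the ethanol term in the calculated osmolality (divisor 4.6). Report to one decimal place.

4.6 mOsm/kg

Calculated osmolality = 2·Na + glucose/18 + urea + ethanol/4.6
= 2·143 + 120/18 + 4.3 + 333/4.6
= 286 + 6.67 + 4.30 + 72.39
= 369.36 mOsm/kg ≈ 369.4 mOsm/kg
Osmolar gap = measured − calculated = 374 − 369.4 = 4.6 mOsm/kg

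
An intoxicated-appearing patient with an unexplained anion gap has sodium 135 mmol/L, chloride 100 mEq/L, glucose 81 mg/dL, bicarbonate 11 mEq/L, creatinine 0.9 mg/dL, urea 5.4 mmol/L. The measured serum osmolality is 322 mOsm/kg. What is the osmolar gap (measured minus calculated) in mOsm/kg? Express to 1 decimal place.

Calculated osmolality = 2·Na + glucose/18 + urea
= 2·135 + 81/18 + 5.4
= 270 + 4.50 + 5.40
= 279.9 mOsm/kg ≈ 279.9 mOsm/kg
Osmolar gap = measured − calculated = 322 − 279.9 = 42.1 mOsm/kg

42.1 mOsm/kg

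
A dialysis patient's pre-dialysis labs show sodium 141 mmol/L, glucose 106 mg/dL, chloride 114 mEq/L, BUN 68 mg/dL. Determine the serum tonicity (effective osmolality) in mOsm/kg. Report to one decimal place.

287.9 mOsm/kg

Effective osmolality excludes urea (freely permeant across cell membranes):
2·Na + glucose/18
= 2·141 + 106/18
= 282 + 5.89
= 287.89 mOsm/kg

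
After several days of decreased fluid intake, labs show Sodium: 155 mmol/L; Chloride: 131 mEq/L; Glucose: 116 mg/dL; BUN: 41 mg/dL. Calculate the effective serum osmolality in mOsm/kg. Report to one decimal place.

316.4 mOsm/kg

Effective osmolality excludes urea (freely permeant across cell membranes):
2·Na + glucose/18
= 2·155 + 116/18
= 310 + 6.44
= 316.44 mOsm/kg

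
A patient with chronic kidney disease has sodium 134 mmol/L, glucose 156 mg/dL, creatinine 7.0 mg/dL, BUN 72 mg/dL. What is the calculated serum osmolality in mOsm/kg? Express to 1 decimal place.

302.4 mOsm/kg

Calculated osmolality = 2·Na + glucose/18 + BUN/2.8
= 2·134 + 156/18 + 72/2.8
= 268 + 8.67 + 25.71
= 302.38 mOsm/kg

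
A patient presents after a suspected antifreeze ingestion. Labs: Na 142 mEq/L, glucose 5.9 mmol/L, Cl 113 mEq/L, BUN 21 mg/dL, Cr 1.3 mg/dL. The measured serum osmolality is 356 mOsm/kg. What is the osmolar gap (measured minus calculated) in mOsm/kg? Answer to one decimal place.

58.6 mOsm/kg

Calculated osmolality = 2·Na + glucose + BUN/2.8
= 2·142 + 5.9 + 21/2.8
= 284 + 5.90 + 7.50
= 297.4 mOsm/kg ≈ 297.4 mOsm/kg
Osmolar gap = measured − calculated = 356 − 297.4 = 58.6 mOsm/kg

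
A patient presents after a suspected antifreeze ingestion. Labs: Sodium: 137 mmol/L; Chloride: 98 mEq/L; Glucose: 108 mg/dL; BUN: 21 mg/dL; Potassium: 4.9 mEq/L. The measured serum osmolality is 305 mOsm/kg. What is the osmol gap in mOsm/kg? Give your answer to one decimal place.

17.5 mOsm/kg

Calculated osmolality = 2·Na + glucose/18 + BUN/2.8
= 2·137 + 108/18 + 21/2.8
= 274 + 6 + 7.50
= 287.5 mOsm/kg ≈ 287.5 mOsm/kg
Osmolar gap = measured − calculated = 305 − 287.5 = 17.5 mOsm/kg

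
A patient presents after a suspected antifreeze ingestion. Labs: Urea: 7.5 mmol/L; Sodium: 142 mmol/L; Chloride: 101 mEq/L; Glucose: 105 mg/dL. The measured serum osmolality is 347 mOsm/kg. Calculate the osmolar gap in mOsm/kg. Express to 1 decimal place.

49.7 mOsm/kg

Calculated osmolality = 2·Na + glucose/18 + urea
= 2·142 + 105/18 + 7.5
= 284 + 5.83 + 7.50
= 297.33 mOsm/kg ≈ 297.3 mOsm/kg
Osmolar gap = measured − calculated = 347 − 297.3 = 49.7 mOsm/kg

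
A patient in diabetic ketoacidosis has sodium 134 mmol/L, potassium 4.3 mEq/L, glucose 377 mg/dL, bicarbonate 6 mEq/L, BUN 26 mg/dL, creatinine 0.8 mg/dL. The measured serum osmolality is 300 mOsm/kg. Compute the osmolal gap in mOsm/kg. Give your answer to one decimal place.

1.8 mOsm/kg

Calculated osmolality = 2·Na + glucose/18 + BUN/2.8
= 2·134 + 377/18 + 26/2.8
= 268 + 20.94 + 9.29
= 298.23 mOsm/kg ≈ 298.2 mOsm/kg
Osmolar gap = measured − calculated = 300 − 298.2 = 1.8 mOsm/kg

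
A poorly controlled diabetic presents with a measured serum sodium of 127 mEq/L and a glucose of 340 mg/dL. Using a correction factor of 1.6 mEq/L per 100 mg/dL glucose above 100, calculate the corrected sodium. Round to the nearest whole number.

Corrected Na = measured Na + 1.6 · (glucose − 100)/100
= 127 + 1.6 · (340 − 100)/100
= 127 + 3.8
= 130.8 mEq/L

131 mEq/L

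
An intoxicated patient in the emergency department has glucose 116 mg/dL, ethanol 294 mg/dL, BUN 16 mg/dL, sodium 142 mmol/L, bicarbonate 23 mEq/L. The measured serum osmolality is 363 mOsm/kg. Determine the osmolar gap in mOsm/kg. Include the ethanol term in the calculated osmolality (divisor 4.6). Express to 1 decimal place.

2.9 mOsm/kg

Calculated osmolality = 2·Na + glucose/18 + BUN/2.8 + ethanol/4.6
= 2·142 + 116/18 + 16/2.8 + 294/4.6
= 284 + 6.44 + 5.71 + 63.91
= 360.06 mOsm/kg ≈ 360.1 mOsm/kg
Osmolar gap = measured − calculated = 363 − 360.1 = 2.9 mOsm/kg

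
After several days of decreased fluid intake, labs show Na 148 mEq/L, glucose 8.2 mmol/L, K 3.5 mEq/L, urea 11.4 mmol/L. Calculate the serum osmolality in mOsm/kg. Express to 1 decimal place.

315.6 mOsm/kg

Calculated osmolality = 2·Na + glucose + urea
= 2·148 + 8.2 + 11.4
= 296 + 8.20 + 11.40
= 315.6 mOsm/kg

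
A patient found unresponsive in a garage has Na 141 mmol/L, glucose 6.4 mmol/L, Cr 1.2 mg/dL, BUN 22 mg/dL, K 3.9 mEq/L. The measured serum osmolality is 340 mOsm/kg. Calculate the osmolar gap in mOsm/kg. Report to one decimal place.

Calculated osmolality = 2·Na + glucose + BUN/2.8
= 2·141 + 6.4 + 22/2.8
= 282 + 6.40 + 7.86
= 296.26 mOsm/kg ≈ 296.3 mOsm/kg
Osmolar gap = measured − calculated = 340 − 296.3 = 43.7 mOsm/kg

43.7 mOsm/kg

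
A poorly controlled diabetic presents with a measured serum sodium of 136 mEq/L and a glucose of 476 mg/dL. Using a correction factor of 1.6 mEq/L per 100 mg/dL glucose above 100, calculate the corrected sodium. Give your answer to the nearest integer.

142 mEq/L

Corrected Na = measured Na + 1.6 · (glucose − 100)/100
= 136 + 1.6 · (476 − 100)/100
= 136 + 6
= 142 mEq/L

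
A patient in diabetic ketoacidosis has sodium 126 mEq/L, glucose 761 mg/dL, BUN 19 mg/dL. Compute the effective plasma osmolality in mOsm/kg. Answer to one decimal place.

294.3 mOsm/kg

Effective osmolality excludes urea (freely permeant across cell membranes):
2·Na + glucose/18
= 2·126 + 761/18
= 252 + 42.28
= 294.28 mOsm/kg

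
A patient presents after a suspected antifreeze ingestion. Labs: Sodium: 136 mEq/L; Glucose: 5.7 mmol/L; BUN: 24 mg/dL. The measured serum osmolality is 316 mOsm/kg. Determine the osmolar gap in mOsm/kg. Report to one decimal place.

29.7 mOsm/kg

Calculated osmolality = 2·Na + glucose + BUN/2.8
= 2·136 + 5.7 + 24/2.8
= 272 + 5.70 + 8.57
= 286.27 mOsm/kg ≈ 286.3 mOsm/kg
Osmolar gap = measured − calculated = 316 − 286.3 = 29.7 mOsm/kg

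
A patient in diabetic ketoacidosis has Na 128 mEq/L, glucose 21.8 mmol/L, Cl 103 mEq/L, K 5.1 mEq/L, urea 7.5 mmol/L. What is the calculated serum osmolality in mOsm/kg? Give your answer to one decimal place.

Calculated osmolality = 2·Na + glucose + urea
= 2·128 + 21.8 + 7.5
= 256 + 21.80 + 7.50
= 285.3 mOsm/kg

285.3 mOsm/kg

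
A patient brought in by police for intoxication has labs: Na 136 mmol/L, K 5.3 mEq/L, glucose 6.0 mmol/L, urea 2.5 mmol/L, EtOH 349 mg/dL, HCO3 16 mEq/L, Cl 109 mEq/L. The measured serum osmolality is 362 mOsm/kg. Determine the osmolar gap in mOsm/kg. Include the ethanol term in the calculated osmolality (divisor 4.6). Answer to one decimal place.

Calculated osmolality = 2·Na + glucose + urea + ethanol/4.6
= 2·136 + 6 + 2.5 + 349/4.6
= 272 + 6 + 2.50 + 75.87
= 356.37 mOsm/kg ≈ 356.4 mOsm/kg
Osmolar gap = measured − calculated = 362 − 356.4 = 5.6 mOsm/kg

5.6 mOsm/kg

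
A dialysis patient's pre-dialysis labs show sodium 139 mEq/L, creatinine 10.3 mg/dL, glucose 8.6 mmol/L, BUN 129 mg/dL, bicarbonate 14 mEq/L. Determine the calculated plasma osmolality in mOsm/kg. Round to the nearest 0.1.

Calculated osmolality = 2·Na + glucose + BUN/2.8
= 2·139 + 8.6 + 129/2.8
= 278 + 8.60 + 46.07
= 332.67 mOsm/kg

332.7 mOsm/kg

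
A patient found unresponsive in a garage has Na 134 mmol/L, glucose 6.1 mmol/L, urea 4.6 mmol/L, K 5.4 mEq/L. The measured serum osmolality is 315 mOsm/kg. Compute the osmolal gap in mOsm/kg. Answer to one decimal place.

Calculated osmolality = 2·Na + glucose + urea
= 2·134 + 6.1 + 4.6
= 268 + 6.10 + 4.60
= 278.7 mOsm/kg ≈ 278.7 mOsm/kg
Osmolar gap = measured − calculated = 315 − 278.7 = 36.3 mOsm/kg

36.3 mOsm/kg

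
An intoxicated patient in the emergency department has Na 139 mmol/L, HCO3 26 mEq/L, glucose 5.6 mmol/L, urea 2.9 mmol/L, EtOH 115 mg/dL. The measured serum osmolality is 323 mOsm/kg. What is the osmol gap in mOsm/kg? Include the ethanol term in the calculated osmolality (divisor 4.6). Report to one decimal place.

11.5 mOsm/kg

Calculated osmolality = 2·Na + glucose + urea + ethanol/4.6
= 2·139 + 5.6 + 2.9 + 115/4.6
= 278 + 5.60 + 2.90 + 25
= 311.5 mOsm/kg ≈ 311.5 mOsm/kg
Osmolar gap = measured − calculated = 323 − 311.5 = 11.5 mOsm/kg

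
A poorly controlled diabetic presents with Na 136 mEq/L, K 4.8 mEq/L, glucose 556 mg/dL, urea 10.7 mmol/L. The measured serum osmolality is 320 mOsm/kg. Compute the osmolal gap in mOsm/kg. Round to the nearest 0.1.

6.4 mOsm/kg

Calculated osmolality = 2·Na + glucose/18 + urea
= 2·136 + 556/18 + 10.7
= 272 + 30.89 + 10.70
= 313.59 mOsm/kg ≈ 313.6 mOsm/kg
Osmolar gap = measured − calculated = 320 − 313.6 = 6.4 mOsm/kg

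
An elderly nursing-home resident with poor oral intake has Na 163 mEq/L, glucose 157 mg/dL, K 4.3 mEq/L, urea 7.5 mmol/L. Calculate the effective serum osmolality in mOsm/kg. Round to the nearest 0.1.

Effective osmolality excludes urea (freely permeant across cell membranes):
2·Na + glucose/18
= 2·163 + 157/18
= 326 + 8.72
= 334.72 mOsm/kg

334.7 mOsm/kg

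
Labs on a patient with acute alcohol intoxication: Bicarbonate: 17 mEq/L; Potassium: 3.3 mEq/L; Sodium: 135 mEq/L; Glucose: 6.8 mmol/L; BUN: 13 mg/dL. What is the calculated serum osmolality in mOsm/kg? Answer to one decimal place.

Calculated osmolality = 2·Na + glucose + BUN/2.8
= 2·135 + 6.8 + 13/2.8
= 270 + 6.80 + 4.64
= 281.44 mOsm/kg

281.4 mOsm/kg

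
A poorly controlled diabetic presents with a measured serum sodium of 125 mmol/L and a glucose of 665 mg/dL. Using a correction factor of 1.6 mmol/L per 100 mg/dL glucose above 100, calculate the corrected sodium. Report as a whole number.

134 mmol/L

Corrected Na = measured Na + 1.6 · (glucose − 100)/100
= 125 + 1.6 · (665 − 100)/100
= 125 + 9
= 134 mmol/L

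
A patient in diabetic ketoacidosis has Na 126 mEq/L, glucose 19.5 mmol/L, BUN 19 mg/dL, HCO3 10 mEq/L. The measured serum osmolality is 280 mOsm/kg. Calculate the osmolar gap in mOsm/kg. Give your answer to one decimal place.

Calculated osmolality = 2·Na + glucose + BUN/2.8
= 2·126 + 19.5 + 19/2.8
= 252 + 19.50 + 6.79
= 278.29 mOsm/kg ≈ 278.3 mOsm/kg
Osmolar gap = measured − calculated = 280 − 278.3 = 1.7 mOsm/kg

1.7 mOsm/kg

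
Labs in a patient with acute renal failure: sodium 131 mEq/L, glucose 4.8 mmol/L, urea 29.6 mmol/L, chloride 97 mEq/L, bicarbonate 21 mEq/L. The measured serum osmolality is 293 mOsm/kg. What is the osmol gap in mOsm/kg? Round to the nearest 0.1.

Calculated osmolality = 2·Na + glucose + urea
= 2·131 + 4.8 + 29.6
= 262 + 4.80 + 29.60
= 296.4 mOsm/kg ≈ 296.4 mOsm/kg
Osmolar gap = measured − calculated = 293 − 296.4 = -3.4 mOsm/kg

-3.4 mOsm/kg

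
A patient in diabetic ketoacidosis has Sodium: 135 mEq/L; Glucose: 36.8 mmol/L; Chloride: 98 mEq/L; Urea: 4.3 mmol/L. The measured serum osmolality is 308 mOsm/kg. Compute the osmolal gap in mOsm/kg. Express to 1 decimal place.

Calculated osmolality = 2·Na + glucose + urea
= 2·135 + 36.8 + 4.3
= 270 + 36.80 + 4.30
= 311.1 mOsm/kg ≈ 311.1 mOsm/kg
Osmolar gap = measured − calculated = 308 − 311.1 = -3.1 mOsm/kg

-3.1 mOsm/kg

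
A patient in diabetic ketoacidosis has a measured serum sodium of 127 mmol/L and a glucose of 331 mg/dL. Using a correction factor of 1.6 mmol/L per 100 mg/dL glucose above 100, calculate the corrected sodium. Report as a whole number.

131 mmol/L

Corrected Na = measured Na + 1.6 · (glucose − 100)/100
= 127 + 1.6 · (331 − 100)/100
= 127 + 3.7
= 130.7 mmol/L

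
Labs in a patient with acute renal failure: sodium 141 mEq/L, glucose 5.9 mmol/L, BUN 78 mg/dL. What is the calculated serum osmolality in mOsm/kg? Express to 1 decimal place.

Calculated osmolality = 2·Na + glucose + BUN/2.8
= 2·141 + 5.9 + 78/2.8
= 282 + 5.90 + 27.86
= 315.76 mOsm/kg

315.8 mOsm/kg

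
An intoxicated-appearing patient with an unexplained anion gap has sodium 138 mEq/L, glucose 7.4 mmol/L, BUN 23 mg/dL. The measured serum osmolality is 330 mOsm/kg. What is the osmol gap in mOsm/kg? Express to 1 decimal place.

Calculated osmolality = 2·Na + glucose + BUN/2.8
= 2·138 + 7.4 + 23/2.8
= 276 + 7.40 + 8.21
= 291.61 mOsm/kg ≈ 291.6 mOsm/kg
Osmolar gap = measured − calculated = 330 − 291.6 = 38.4 mOsm/kg

38.4 mOsm/kg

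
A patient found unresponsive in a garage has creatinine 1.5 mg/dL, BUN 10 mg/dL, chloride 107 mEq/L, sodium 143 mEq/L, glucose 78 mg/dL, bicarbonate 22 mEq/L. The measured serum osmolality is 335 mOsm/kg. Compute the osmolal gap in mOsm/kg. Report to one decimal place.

41.1 mOsm/kg

Calculated osmolality = 2·Na + glucose/18 + BUN/2.8
= 2·143 + 78/18 + 10/2.8
= 286 + 4.33 + 3.57
= 293.9 mOsm/kg ≈ 293.9 mOsm/kg
Osmolar gap = measured − calculated = 335 − 293.9 = 41.1 mOsm/kg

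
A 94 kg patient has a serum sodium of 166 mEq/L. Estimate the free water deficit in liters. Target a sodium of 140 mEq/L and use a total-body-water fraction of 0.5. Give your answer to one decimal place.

8.7 L

TBW = 0.5 · 94 = 47 L
Free water deficit = TBW · (Na/140 − 1)
= 47 · (166/140 − 1)
= 47 · 0.1857
= 8.73 L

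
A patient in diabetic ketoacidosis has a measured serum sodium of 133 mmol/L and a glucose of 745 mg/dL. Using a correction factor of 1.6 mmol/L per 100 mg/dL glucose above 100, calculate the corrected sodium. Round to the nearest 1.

143 mmol/L

Corrected Na = measured Na + 1.6 · (glucose − 100)/100
= 133 + 1.6 · (745 − 100)/100
= 133 + 10.3
= 143.3 mmol/L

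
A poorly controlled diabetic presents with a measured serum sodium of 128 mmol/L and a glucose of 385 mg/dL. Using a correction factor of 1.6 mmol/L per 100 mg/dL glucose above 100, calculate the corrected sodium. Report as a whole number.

133 mmol/L

Corrected Na = measured Na + 1.6 · (glucose − 100)/100
= 128 + 1.6 · (385 − 100)/100
= 128 + 4.6
= 132.6 mmol/L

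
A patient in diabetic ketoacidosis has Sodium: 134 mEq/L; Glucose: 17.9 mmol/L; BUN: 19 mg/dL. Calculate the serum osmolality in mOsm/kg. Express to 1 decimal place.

Calculated osmolality = 2·Na + glucose + BUN/2.8
= 2·134 + 17.9 + 19/2.8
= 268 + 17.90 + 6.79
= 292.69 mOsm/kg

292.7 mOsm/kg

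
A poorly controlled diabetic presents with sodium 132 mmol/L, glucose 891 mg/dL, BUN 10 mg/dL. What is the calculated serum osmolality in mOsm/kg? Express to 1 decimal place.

Calculated osmolality = 2·Na + glucose/18 + BUN/2.8
= 2·132 + 891/18 + 10/2.8
= 264 + 49.50 + 3.57
= 317.07 mOsm/kg

317.1 mOsm/kg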